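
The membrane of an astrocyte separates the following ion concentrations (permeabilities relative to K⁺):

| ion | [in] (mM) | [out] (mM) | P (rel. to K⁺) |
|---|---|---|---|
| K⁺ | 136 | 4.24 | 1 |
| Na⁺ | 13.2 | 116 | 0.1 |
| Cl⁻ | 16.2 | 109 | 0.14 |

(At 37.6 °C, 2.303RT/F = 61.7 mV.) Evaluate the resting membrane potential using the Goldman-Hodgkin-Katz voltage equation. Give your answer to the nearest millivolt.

Vm = 61.7 · log₁₀[(Σ P·[cation]ₒ + Σ P·[anion]ᵢ) / (Σ P·[cation]ᵢ + Σ P·[anion]ₒ)]
Numerator = 1×4.24 + 0.1×116 + 0.14×16.2 = 18.11
Denominator = 1×136 + 0.1×13.2 + 0.14×109 = 152.6
Vm = 61.7 · log₁₀(0.11868) = 61.7 × (-0.9256) = -57.11 mV

-57 mV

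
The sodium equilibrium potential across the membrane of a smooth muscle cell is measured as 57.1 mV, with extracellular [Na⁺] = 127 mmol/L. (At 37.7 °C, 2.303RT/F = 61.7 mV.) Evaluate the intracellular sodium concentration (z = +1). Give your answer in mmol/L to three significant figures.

15.1 mmol/L

Nernst: E = (61.7/1) · log₁₀([out]/[in]), so log₁₀([out]/[in]) = 57.1 × 1 / 61.7 = 0.9254.
[out]/[in] = 10^(0.9254) = 8.423.
[in] = 127 / 8.423 = 15.08 mmol/L.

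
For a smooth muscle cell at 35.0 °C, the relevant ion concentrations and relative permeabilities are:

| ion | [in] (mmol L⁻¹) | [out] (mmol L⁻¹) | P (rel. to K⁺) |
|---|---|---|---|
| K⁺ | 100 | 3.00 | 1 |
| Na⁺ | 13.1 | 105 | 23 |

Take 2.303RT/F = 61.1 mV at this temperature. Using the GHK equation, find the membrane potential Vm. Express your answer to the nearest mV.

48 mV

Vm = 61.1 · log₁₀[(Σ P·[cation]ₒ + Σ P·[anion]ᵢ) / (Σ P·[cation]ᵢ + Σ P·[anion]ₒ)]
Numerator = 1×3.00 + 23×105 = 2418
Denominator = 1×100 + 23×13.1 = 401.3
Vm = 61.1 · log₁₀(6.0254) = 61.1 × (0.7800) = 47.66 mV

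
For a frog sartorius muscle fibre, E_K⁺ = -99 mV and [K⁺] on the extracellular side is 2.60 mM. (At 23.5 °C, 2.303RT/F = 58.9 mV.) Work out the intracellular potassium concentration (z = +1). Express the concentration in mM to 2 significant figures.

Nernst: E = (58.9/1) · log₁₀([out]/[in]), so log₁₀([out]/[in]) = -99.0 × 1 / 58.9 = -1.6808.
[out]/[in] = 10^(-1.6808) = 0.02085.
[in] = 2.60 / 0.02085 = 124.7 mM.

120 mM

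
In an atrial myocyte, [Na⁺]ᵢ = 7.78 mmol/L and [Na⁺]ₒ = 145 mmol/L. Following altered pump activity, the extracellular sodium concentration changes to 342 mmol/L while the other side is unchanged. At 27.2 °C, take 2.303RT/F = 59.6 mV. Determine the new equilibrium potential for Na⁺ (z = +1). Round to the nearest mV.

98 mV

After the shift: [Na⁺]_out = 342, [Na⁺]_in = 7.78 mmol/L.
E_new = (59.6/1)·log₁₀(342/7.78) = 59.60 · (1.6430) = 97.93 mV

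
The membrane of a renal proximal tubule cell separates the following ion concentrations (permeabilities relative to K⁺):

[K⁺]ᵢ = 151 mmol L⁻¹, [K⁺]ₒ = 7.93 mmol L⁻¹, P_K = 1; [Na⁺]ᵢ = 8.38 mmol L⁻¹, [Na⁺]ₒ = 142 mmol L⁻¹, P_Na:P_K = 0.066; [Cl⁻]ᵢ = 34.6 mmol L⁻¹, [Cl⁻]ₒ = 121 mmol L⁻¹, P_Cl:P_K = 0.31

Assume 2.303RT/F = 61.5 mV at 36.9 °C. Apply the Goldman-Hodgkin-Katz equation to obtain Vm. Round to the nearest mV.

-51 mV

Vm = 61.5 · log₁₀[(Σ P·[cation]ₒ + Σ P·[anion]ᵢ) / (Σ P·[cation]ᵢ + Σ P·[anion]ₒ)]
Numerator = 1×7.93 + 0.066×142 + 0.31×34.6 = 28.03
Denominator = 1×151 + 0.066×8.38 + 0.31×121 = 189.1
Vm = 61.5 · log₁₀(0.14825) = 61.5 × (-0.8290) = -50.98 mV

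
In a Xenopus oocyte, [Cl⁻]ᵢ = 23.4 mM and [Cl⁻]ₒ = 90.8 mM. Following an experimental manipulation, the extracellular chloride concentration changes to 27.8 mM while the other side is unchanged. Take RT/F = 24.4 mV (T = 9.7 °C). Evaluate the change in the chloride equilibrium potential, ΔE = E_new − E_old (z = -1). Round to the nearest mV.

E_old = (24.4/-1)·ln(90.8/23.4) = -33.08 mV
E_new = (24.4/-1)·ln(27.8/23.4) = -4.20 mV
ΔE = -4.20 − (-33.08) = 28.88 mV

29 mV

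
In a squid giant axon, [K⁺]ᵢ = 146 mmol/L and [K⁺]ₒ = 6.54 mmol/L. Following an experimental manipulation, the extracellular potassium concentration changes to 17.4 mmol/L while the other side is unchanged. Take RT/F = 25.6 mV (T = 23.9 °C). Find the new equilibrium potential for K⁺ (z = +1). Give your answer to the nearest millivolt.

-54 mV

After the shift: [K⁺]_out = 17.4, [K⁺]_in = 146 mmol/L.
E_new = (25.6/1)·ln(17.4/146) = 25.60 · (-2.1271) = -54.45 mV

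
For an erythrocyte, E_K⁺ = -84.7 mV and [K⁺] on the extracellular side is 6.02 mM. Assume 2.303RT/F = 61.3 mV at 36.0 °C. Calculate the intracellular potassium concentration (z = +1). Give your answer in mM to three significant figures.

Nernst: E = (61.3/1) · log₁₀([out]/[in]), so log₁₀([out]/[in]) = -84.7 × 1 / 61.3 = -1.3817.
[out]/[in] = 10^(-1.3817) = 0.04152.
[in] = 6.02 / 0.04152 = 145 mM.

145 mM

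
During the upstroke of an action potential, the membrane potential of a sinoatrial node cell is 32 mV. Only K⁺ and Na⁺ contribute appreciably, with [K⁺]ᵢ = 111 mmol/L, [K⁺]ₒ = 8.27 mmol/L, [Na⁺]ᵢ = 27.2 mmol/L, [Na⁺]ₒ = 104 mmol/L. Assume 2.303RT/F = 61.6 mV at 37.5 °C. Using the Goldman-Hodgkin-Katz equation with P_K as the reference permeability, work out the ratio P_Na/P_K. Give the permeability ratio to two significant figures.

26

Let α = P_Na/P_K. GHK: Vm = 61.6·log₁₀[(Kₒ + α·Naₒ)/(Kᵢ + α·Naᵢ)].
10^(Vm/61.6) = 10^(32.0/61.6) = 3.3074
So 3.3074·(Kᵢ + α·Naᵢ) = Kₒ + α·Naₒ → α = (3.3074·111.0 − 8.27) / (104.0 − 3.3074·27.2)
α = (367.1 − 8.27) / (104.0 − 89.96) = 358.8/14.04 = 25.56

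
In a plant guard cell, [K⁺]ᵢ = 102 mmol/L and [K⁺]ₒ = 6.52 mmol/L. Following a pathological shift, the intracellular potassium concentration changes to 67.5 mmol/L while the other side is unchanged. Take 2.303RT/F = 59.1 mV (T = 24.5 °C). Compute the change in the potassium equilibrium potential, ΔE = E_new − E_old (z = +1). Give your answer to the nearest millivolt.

E_old = (59.1/1)·log₁₀(6.52/102) = -70.59 mV
E_new = (59.1/1)·log₁₀(6.52/67.5) = -59.99 mV
ΔE = -59.99 − (-70.59) = 10.60 mV

11 mV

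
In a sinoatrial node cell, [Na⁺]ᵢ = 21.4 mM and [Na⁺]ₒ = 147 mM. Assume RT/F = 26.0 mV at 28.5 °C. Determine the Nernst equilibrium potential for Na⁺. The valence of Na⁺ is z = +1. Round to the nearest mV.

E = (26.0/z) · ln([Na⁺]_out/[Na⁺]_in) with z = +1.
= (26.0/1) · ln(147/21.4) = 26.00 · ln(6.869)
= 26.00 · (1.9270) = 50.10 mV

50 mV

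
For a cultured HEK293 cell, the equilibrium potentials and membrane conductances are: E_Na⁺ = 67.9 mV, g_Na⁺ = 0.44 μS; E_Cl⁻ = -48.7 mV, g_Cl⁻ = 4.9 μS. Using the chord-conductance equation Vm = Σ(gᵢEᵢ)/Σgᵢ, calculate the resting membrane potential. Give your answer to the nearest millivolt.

Σ gᵢEᵢ = 0.44·(67.9) + 4.9·(-48.7) = -208.75
Σ gᵢ = 0.44 + 4.9 = 5.34
Vm = -208.75 / 5.34 = -39.09 mV

-39 mV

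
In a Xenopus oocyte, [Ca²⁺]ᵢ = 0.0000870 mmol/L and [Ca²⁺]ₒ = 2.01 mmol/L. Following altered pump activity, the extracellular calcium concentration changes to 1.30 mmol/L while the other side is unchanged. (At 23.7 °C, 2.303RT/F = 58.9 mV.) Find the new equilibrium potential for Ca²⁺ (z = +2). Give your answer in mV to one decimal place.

After the shift: [Ca²⁺]_out = 1.30, [Ca²⁺]_in = 0.0000870 mmol/L.
E_new = (58.9/2)·log₁₀(1.30/0.0000870) = 29.45 · (4.1744) = 122.94 mV

122.9 mV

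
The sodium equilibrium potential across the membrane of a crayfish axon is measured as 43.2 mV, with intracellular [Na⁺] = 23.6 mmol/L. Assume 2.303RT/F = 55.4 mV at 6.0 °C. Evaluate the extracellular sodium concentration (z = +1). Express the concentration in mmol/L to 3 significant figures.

142 mmol/L

Nernst: E = (55.4/1) · log₁₀([out]/[in]), so log₁₀([out]/[in]) = 43.2 × 1 / 55.4 = 0.7798.
[out]/[in] = 10^(0.7798) = 6.023.
[out] = 6.023 × 23.6 = 142.1 mmol/L.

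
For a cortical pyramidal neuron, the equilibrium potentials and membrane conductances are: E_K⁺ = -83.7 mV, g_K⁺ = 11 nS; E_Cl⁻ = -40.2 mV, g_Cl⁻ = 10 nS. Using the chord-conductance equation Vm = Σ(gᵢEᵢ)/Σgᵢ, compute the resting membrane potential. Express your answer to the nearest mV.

-63 mV

Σ gᵢEᵢ = 11·(-83.7) + 10·(-40.2) = -1322.70
Σ gᵢ = 11 + 10 = 21
Vm = -1322.70 / 21 = -62.99 mV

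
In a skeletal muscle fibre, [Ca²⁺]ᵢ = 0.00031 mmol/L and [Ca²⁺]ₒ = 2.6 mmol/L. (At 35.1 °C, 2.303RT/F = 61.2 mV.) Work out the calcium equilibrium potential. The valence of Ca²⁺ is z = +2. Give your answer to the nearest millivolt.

E = (61.2/z) · log₁₀([Ca²⁺]_out/[Ca²⁺]_in) with z = +2.
= (61.2/2) · log₁₀(2.6/0.00031) = 30.60 · log₁₀(8387)
= 30.60 · (3.9236) = 120.06 mV

120 mV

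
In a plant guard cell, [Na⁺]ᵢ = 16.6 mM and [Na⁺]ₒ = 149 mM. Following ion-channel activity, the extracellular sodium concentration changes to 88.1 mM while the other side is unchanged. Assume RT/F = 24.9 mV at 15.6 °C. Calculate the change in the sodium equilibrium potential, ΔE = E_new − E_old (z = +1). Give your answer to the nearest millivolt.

E_old = (24.9/1)·ln(149/16.6) = 54.64 mV
E_new = (24.9/1)·ln(88.1/16.6) = 41.56 mV
ΔE = 41.56 − (54.64) = -13.08 mV

-13 mV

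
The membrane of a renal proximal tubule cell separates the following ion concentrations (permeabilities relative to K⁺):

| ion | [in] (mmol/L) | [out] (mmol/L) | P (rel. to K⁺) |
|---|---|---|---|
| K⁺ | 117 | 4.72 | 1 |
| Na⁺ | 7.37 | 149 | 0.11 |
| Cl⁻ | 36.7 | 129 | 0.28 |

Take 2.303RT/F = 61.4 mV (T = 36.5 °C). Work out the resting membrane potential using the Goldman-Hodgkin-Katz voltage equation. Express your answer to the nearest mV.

-42 mV

Vm = 61.4 · log₁₀[(Σ P·[cation]ₒ + Σ P·[anion]ᵢ) / (Σ P·[cation]ᵢ + Σ P·[anion]ₒ)]
Numerator = 1×4.72 + 0.11×149 + 0.28×36.7 = 31.39
Denominator = 1×117 + 0.11×7.37 + 0.28×129 = 153.9
Vm = 61.4 · log₁₀(0.2039) = 61.4 × (-0.6906) = -42.40 mV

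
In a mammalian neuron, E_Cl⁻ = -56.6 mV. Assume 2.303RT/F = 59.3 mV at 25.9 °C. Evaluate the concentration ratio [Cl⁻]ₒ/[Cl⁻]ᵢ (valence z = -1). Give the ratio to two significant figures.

9.0

log₁₀([out]/[in]) = E·z/(59.3) = -56.6 × -1 / 59.3 = 0.9545
[out]/[in] = 10^(0.9545) = 9.005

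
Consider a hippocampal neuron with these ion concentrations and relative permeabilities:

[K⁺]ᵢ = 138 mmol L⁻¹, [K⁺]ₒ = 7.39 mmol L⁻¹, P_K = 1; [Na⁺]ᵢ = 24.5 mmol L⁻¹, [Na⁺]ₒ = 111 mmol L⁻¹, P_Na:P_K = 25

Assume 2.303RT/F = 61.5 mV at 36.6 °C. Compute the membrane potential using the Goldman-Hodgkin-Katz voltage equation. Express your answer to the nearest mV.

35 mV

Vm = 61.5 · log₁₀[(Σ P·[cation]ₒ + Σ P·[anion]ᵢ) / (Σ P·[cation]ᵢ + Σ P·[anion]ₒ)]
Numerator = 1×7.39 + 25×111 = 2782
Denominator = 1×138 + 25×24.5 = 750.5
Vm = 61.5 · log₁₀(3.7074) = 61.5 × (0.5691) = 35.00 mV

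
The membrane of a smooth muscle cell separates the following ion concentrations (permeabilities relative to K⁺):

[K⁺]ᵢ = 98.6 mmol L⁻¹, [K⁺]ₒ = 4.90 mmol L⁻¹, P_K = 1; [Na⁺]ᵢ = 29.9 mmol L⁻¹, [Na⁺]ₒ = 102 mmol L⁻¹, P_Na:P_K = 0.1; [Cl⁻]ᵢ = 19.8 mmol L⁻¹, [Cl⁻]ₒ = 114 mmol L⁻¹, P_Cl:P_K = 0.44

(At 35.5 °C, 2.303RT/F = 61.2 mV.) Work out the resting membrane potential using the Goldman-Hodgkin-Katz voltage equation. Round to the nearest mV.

Vm = 61.2 · log₁₀[(Σ P·[cation]ₒ + Σ P·[anion]ᵢ) / (Σ P·[cation]ᵢ + Σ P·[anion]ₒ)]
Numerator = 1×4.90 + 0.1×102 + 0.44×19.8 = 23.81
Denominator = 1×98.6 + 0.1×29.9 + 0.44×114 = 151.8
Vm = 61.2 · log₁₀(0.15692) = 61.2 × (-0.8043) = -49.23 mV

-49 mV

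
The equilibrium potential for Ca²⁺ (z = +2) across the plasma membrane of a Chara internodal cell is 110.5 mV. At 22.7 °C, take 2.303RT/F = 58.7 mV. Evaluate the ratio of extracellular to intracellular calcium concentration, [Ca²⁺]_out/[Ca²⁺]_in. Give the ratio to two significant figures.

log₁₀([out]/[in]) = E·z/(58.7) = 110.5 × 2 / 58.7 = 3.7649
[out]/[in] = 10^(3.7649) = 5820

5800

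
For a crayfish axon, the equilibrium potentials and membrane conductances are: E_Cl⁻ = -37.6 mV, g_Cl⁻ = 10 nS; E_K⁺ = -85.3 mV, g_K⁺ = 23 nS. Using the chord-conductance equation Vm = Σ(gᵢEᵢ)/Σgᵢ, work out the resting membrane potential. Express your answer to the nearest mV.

-71 mV

Σ gᵢEᵢ = 10·(-37.6) + 23·(-85.3) = -2337.90
Σ gᵢ = 10 + 23 = 33
Vm = -2337.90 / 33 = -70.85 mV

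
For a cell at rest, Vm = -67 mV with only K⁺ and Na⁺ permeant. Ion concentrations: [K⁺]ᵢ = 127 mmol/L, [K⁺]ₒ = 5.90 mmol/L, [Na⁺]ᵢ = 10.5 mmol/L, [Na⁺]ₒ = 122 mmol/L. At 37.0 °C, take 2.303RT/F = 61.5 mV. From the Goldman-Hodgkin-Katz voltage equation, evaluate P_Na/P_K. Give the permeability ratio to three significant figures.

0.0366

Let α = P_Na/P_K. GHK: Vm = 61.5·log₁₀[(Kₒ + α·Naₒ)/(Kᵢ + α·Naᵢ)].
10^(Vm/61.5) = 10^(-67.0/61.5) = 0.08139
So 0.08139·(Kᵢ + α·Naᵢ) = Kₒ + α·Naₒ → α = (0.08139·127.0 − 5.9) / (122.0 − 0.08139·10.5)
α = (10.34 − 5.9) / (122.0 − 0.8546) = 4.436/121.1 = 0.03662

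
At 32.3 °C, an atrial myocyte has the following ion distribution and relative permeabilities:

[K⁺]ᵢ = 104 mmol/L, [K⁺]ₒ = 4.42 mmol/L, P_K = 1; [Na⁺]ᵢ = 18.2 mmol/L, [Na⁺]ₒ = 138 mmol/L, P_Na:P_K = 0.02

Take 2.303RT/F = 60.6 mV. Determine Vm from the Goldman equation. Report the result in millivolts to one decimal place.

-70.4 mV

Vm = 60.6 · log₁₀[(Σ P·[cation]ₒ + Σ P·[anion]ᵢ) / (Σ P·[cation]ᵢ + Σ P·[anion]ₒ)]
Numerator = 1×4.42 + 0.02×138 = 7.18
Denominator = 1×104 + 0.02×18.2 = 104.4
Vm = 60.6 · log₁₀(0.068798) = 60.6 × (-1.1624) = -70.44 mV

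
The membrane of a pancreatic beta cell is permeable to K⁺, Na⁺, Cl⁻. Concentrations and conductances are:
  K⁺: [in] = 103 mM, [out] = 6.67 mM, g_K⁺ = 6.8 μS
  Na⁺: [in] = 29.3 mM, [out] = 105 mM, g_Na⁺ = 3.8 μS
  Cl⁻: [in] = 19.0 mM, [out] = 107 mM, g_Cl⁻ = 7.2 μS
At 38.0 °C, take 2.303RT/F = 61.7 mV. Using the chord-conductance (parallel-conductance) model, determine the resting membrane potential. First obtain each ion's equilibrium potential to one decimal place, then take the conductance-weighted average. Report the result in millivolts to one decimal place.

-39.4 mV

E_K⁺ = (61.7/1)·log₁₀(6.67/103) = -73.3 mV
E_Na⁺ = (61.7/1)·log₁₀(105/29.3) = 34.2 mV
E_Cl⁻ = (61.7/-1)·log₁₀(107/19.0) = -46.3 mV
Vm = (Σ gᵢEᵢ)/(Σ gᵢ) = (6.8·-73.3 + 3.8·34.2 + 7.2·-46.3) / (6.8 + 3.8 + 7.2)
= -701.84 / 17.8 = -39.43 mV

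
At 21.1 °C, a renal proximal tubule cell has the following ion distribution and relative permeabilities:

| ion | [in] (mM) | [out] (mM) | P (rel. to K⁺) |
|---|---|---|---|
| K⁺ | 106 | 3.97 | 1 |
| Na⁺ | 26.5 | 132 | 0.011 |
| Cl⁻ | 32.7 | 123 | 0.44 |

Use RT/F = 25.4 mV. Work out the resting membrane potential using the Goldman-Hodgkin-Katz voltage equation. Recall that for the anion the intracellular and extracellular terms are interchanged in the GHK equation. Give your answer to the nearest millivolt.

-53 mV

Vm = 25.4 · ln[(Σ P·[cation]ₒ + Σ P·[anion]ᵢ) / (Σ P·[cation]ᵢ + Σ P·[anion]ₒ)]
Numerator = 1×3.97 + 0.011×132 + 0.44×32.7 = 19.81
Denominator = 1×106 + 0.011×26.5 + 0.44×123 = 160.4
Vm = 25.4 · ln(0.12349) = 25.4 × (-2.0916) = -53.13 mV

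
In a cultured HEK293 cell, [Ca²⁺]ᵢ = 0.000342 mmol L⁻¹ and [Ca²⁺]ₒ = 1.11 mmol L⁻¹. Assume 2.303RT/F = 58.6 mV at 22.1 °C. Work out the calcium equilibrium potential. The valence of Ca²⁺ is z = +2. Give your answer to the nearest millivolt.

103 mV

E = (58.6/z) · log₁₀([Ca²⁺]_out/[Ca²⁺]_in) with z = +2.
= (58.6/2) · log₁₀(1.11/0.000342) = 29.30 · log₁₀(3246)
= 29.30 · (3.5113) = 102.88 mV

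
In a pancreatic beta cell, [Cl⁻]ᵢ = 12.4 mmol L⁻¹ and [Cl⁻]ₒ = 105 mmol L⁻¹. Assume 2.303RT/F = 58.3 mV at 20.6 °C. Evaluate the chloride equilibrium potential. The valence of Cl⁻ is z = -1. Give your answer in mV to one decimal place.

E = (58.3/z) · log₁₀([Cl⁻]_out/[Cl⁻]_in) with z = -1.
For an anion, dividing by z = -1 reverses the sign.
= (58.3/-1) · log₁₀(105/12.4) = -58.30 · log₁₀(8.468)
= -58.30 · (0.9278) = -54.09 mV

-54.1 mV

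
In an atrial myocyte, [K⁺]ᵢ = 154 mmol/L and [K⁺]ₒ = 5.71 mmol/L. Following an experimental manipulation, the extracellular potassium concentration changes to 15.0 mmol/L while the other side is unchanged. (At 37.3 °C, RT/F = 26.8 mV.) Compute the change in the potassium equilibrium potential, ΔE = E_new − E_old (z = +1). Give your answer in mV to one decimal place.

25.9 mV

E_old = (26.8/1)·ln(5.71/154) = -88.30 mV
E_new = (26.8/1)·ln(15.0/154) = -62.41 mV
ΔE = -62.41 − (-88.30) = 25.88 mV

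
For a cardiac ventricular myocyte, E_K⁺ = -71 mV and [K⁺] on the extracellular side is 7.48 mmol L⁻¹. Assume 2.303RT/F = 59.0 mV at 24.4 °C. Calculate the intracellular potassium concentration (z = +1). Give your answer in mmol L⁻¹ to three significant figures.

Nernst: E = (59.0/1) · log₁₀([out]/[in]), so log₁₀([out]/[in]) = -71.0 × 1 / 59.0 = -1.2034.
[out]/[in] = 10^(-1.2034) = 0.06261.
[in] = 7.48 / 0.06261 = 119.5 mmol L⁻¹.

119 mmol L⁻¹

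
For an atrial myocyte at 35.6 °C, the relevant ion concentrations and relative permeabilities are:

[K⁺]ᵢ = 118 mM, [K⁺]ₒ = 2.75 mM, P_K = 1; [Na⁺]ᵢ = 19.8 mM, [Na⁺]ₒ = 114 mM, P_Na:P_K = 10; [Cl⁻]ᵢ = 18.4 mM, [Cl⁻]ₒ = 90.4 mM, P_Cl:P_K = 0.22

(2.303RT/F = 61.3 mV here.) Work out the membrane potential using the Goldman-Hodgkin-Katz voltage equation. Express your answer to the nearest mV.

Vm = 61.3 · log₁₀[(Σ P·[cation]ₒ + Σ P·[anion]ᵢ) / (Σ P·[cation]ᵢ + Σ P·[anion]ₒ)]
Numerator = 1×2.75 + 10×114 + 0.22×18.4 = 1147
Denominator = 1×118 + 10×19.8 + 0.22×90.4 = 335.9
Vm = 61.3 · log₁₀(3.4142) = 61.3 × (0.5333) = 32.69 mV

33 mV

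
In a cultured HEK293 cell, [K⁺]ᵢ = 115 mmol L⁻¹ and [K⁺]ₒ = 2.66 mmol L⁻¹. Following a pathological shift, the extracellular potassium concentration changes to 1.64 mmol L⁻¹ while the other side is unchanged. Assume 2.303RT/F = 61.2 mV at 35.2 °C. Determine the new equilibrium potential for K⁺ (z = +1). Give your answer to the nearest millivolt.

After the shift: [K⁺]_out = 1.64, [K⁺]_in = 115 mmol L⁻¹.
E_new = (61.2/1)·log₁₀(1.64/115) = 61.20 · (-1.8459) = -112.97 mV

-113 mV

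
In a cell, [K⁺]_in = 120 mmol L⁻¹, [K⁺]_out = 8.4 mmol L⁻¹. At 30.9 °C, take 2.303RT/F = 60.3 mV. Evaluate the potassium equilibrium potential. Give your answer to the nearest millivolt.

E = (60.3/z) · log₁₀([K⁺]_out/[K⁺]_in) with z = +1.
= (60.3/1) · log₁₀(8.4/120) = 60.30 · log₁₀(0.07)
= 60.30 · (-1.1549) = -69.64 mV

-70 mV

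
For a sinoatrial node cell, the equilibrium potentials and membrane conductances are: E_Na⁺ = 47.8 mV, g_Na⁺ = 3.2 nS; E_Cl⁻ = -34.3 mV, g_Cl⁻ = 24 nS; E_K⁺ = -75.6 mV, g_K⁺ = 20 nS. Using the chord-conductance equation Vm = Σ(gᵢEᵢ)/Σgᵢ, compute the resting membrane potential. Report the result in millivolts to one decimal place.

Σ gᵢEᵢ = 3.2·(47.8) + 24·(-34.3) + 20·(-75.6) = -2182.24
Σ gᵢ = 3.2 + 24 + 20 = 47.2
Vm = -2182.24 / 47.2 = -46.23 mV

-46.2 mV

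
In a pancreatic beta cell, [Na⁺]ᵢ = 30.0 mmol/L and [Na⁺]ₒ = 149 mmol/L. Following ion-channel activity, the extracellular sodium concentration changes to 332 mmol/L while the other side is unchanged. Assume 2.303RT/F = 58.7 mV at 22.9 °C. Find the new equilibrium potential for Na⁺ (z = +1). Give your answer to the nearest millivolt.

61 mV

After the shift: [Na⁺]_out = 332, [Na⁺]_in = 30.0 mmol/L.
E_new = (58.7/1)·log₁₀(332/30.0) = 58.70 · (1.0440) = 61.28 mV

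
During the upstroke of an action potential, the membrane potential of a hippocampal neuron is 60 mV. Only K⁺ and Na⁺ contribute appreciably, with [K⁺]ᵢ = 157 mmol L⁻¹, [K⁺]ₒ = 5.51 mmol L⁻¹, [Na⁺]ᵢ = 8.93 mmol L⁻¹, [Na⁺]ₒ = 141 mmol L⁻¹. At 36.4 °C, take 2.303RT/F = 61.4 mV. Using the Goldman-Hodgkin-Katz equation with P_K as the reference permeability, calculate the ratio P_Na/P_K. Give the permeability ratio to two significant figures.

26

Let α = P_Na/P_K. GHK: Vm = 61.4·log₁₀[(Kₒ + α·Naₒ)/(Kᵢ + α·Naᵢ)].
10^(Vm/61.4) = 10^(60.0/61.4) = 9.4885
So 9.4885·(Kᵢ + α·Naᵢ) = Kₒ + α·Naₒ → α = (9.4885·157.0 − 5.51) / (141.0 − 9.4885·8.93)
α = (1490 − 5.51) / (141.0 − 84.73) = 1484/56.27 = 26.38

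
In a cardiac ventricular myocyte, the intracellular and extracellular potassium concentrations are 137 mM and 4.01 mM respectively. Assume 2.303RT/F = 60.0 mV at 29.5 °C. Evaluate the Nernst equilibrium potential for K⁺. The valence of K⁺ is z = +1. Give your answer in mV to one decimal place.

E = (60.0/z) · log₁₀([K⁺]_out/[K⁺]_in) with z = +1.
= (60.0/1) · log₁₀(4.01/137) = 60.00 · log₁₀(0.02927)
= 60.00 · (-1.5336) = -92.01 mV

-92.0 mV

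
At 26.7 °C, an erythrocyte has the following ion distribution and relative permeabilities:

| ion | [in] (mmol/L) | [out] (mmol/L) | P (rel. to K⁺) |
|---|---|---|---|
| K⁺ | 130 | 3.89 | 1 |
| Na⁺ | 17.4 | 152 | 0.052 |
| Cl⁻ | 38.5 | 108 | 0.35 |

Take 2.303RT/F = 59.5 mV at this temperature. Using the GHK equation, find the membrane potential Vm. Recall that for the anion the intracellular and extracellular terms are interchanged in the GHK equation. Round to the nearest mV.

Vm = 59.5 · log₁₀[(Σ P·[cation]ₒ + Σ P·[anion]ᵢ) / (Σ P·[cation]ᵢ + Σ P·[anion]ₒ)]
Numerator = 1×3.89 + 0.052×152 + 0.35×38.5 = 25.27
Denominator = 1×130 + 0.052×17.4 + 0.35×108 = 168.7
Vm = 59.5 · log₁₀(0.14978) = 59.5 × (-0.8245) = -49.06 mV

-49 mV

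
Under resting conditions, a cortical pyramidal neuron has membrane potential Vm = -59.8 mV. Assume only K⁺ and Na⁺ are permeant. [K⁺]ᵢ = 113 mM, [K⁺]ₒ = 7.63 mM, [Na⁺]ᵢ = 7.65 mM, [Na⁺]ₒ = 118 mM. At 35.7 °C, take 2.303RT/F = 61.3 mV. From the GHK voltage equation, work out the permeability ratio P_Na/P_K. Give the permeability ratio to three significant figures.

Let α = P_Na/P_K. GHK: Vm = 61.3·log₁₀[(Kₒ + α·Naₒ)/(Kᵢ + α·Naᵢ)].
10^(Vm/61.3) = 10^(-59.8/61.3) = 0.1058
So 0.1058·(Kᵢ + α·Naᵢ) = Kₒ + α·Naₒ → α = (0.1058·113.0 − 7.63) / (118.0 − 0.1058·7.65)
α = (11.95 − 7.63) / (118.0 − 0.8093) = 4.325/117.2 = 0.03691

0.0369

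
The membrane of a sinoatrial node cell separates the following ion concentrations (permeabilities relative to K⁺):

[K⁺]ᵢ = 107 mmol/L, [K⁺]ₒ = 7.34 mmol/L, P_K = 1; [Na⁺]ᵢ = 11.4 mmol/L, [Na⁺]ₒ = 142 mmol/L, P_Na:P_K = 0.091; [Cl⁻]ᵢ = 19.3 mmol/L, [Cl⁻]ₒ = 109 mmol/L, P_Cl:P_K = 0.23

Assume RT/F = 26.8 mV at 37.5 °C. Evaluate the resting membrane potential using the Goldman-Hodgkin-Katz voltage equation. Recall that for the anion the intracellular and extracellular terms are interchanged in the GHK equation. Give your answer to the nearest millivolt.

Vm = 26.8 · ln[(Σ P·[cation]ₒ + Σ P·[anion]ᵢ) / (Σ P·[cation]ᵢ + Σ P·[anion]ₒ)]
Numerator = 1×7.34 + 0.091×142 + 0.23×19.3 = 24.7
Denominator = 1×107 + 0.091×11.4 + 0.23×109 = 133.1
Vm = 26.8 · ln(0.18557) = 26.8 × (-1.6843) = -45.14 mV

-45 mV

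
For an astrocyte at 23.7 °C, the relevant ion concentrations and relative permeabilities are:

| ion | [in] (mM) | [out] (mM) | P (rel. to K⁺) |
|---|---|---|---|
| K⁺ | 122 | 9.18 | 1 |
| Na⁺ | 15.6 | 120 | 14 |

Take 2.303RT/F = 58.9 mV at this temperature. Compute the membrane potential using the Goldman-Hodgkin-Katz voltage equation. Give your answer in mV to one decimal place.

Vm = 58.9 · log₁₀[(Σ P·[cation]ₒ + Σ P·[anion]ᵢ) / (Σ P·[cation]ᵢ + Σ P·[anion]ₒ)]
Numerator = 1×9.18 + 14×120 = 1689
Denominator = 1×122 + 14×15.6 = 340.4
Vm = 58.9 · log₁₀(4.9623) = 58.9 × (0.6957) = 40.98 mV

41.0 mV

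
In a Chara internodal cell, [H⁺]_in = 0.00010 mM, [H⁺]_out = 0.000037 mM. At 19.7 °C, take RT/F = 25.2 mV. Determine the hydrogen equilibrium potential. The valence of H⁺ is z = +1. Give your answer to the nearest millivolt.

-25 mV

E = (25.2/z) · ln([H⁺]_out/[H⁺]_in) with z = +1.
= (25.2/1) · ln(0.000037/0.00010) = 25.20 · ln(0.37)
= 25.20 · (-0.9943) = -25.06 mV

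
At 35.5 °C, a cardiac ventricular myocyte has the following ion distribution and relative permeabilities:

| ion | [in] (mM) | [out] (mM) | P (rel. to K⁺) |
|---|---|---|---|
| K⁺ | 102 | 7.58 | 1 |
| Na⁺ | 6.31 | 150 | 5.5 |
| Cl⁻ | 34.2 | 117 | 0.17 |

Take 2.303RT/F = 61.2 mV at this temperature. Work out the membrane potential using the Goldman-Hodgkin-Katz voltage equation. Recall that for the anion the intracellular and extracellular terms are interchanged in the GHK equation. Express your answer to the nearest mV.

Vm = 61.2 · log₁₀[(Σ P·[cation]ₒ + Σ P·[anion]ᵢ) / (Σ P·[cation]ᵢ + Σ P·[anion]ₒ)]
Numerator = 1×7.58 + 5.5×150 + 0.17×34.2 = 838.4
Denominator = 1×102 + 5.5×6.31 + 0.17×117 = 156.6
Vm = 61.2 · log₁₀(5.3539) = 61.2 × (0.7287) = 44.59 mV

45 mV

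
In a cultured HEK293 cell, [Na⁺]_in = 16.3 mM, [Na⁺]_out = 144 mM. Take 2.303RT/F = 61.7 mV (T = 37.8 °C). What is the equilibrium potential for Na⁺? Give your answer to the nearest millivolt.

58 mV

E = (61.7/z) · log₁₀([Na⁺]_out/[Na⁺]_in) with z = +1.
= (61.7/1) · log₁₀(144/16.3) = 61.70 · log₁₀(8.834)
= 61.70 · (0.9462) = 58.38 mV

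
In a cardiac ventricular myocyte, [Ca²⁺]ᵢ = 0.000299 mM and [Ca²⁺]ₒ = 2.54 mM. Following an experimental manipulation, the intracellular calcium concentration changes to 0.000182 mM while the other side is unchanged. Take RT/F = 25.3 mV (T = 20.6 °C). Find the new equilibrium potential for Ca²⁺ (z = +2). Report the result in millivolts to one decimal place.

After the shift: [Ca²⁺]_out = 2.54, [Ca²⁺]_in = 0.000182 mM.
E_new = (25.3/2)·ln(2.54/0.000182) = 12.65 · (9.5437) = 120.73 mV

120.7 mV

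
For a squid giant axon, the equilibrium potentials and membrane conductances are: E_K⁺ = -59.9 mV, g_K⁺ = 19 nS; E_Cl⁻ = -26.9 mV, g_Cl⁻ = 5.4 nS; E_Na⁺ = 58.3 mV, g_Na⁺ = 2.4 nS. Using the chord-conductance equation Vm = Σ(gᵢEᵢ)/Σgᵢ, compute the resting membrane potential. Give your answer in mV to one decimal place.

-42.7 mV

Σ gᵢEᵢ = 19·(-59.9) + 5.4·(-26.9) + 2.4·(58.3) = -1143.44
Σ gᵢ = 19 + 5.4 + 2.4 = 26.8
Vm = -1143.44 / 26.8 = -42.67 mV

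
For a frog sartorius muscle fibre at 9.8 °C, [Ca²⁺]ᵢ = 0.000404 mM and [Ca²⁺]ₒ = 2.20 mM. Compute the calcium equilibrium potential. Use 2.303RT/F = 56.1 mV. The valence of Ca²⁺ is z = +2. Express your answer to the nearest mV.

105 mV

E = (56.1/z) · log₁₀([Ca²⁺]_out/[Ca²⁺]_in) with z = +2.
= (56.1/2) · log₁₀(2.20/0.000404) = 28.05 · log₁₀(5446)
= 28.05 · (3.7360) = 104.80 mV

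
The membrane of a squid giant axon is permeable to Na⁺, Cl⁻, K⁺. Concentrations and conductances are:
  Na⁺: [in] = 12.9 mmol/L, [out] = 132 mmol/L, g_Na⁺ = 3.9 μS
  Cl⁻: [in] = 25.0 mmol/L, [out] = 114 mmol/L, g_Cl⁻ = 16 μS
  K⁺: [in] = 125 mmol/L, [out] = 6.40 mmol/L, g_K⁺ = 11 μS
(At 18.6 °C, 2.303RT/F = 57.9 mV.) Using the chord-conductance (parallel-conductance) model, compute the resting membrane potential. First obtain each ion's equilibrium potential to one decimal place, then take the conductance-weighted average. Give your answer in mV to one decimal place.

-39.0 mV

E_Na⁺ = (57.9/1)·log₁₀(132/12.9) = 58.5 mV
E_Cl⁻ = (57.9/-1)·log₁₀(114/25.0) = -38.2 mV
E_K⁺ = (57.9/1)·log₁₀(6.40/125) = -74.7 mV
Vm = (Σ gᵢEᵢ)/(Σ gᵢ) = (3.9·58.5 + 16·-38.2 + 11·-74.7) / (3.9 + 16 + 11)
= -1204.75 / 30.9 = -38.99 mV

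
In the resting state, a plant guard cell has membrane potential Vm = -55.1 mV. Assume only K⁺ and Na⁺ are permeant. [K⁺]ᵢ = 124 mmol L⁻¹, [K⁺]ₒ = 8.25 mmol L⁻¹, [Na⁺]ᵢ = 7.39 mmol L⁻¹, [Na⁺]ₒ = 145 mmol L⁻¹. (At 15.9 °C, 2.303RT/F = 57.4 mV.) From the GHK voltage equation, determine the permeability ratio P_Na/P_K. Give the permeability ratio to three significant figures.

Let α = P_Na/P_K. GHK: Vm = 57.4·log₁₀[(Kₒ + α·Naₒ)/(Kᵢ + α·Naᵢ)].
10^(Vm/57.4) = 10^(-55.1/57.4) = 0.10967
So 0.10967·(Kᵢ + α·Naᵢ) = Kₒ + α·Naₒ → α = (0.10967·124.0 − 8.25) / (145.0 − 0.10967·7.39)
α = (13.6 − 8.25) / (145.0 − 0.8104) = 5.349/144.2 = 0.03709

0.0371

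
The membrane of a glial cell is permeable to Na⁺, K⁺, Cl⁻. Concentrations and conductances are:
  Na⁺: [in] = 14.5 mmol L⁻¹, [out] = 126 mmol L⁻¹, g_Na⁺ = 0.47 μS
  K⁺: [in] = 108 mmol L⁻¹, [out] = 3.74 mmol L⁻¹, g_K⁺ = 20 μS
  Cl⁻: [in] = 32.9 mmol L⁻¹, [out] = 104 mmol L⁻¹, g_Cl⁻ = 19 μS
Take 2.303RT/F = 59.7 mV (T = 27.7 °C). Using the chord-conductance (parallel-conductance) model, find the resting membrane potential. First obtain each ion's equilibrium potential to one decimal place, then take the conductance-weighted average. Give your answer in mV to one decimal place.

E_Na⁺ = (59.7/1)·log₁₀(126/14.5) = 56.1 mV
E_K⁺ = (59.7/1)·log₁₀(3.74/108) = -87.2 mV
E_Cl⁻ = (59.7/-1)·log₁₀(104/32.9) = -29.8 mV
Vm = (Σ gᵢEᵢ)/(Σ gᵢ) = (0.47·56.1 + 20·-87.2 + 19·-29.8) / (0.47 + 20 + 19)
= -2283.83 / 39.47 = -57.86 mV

-57.9 mV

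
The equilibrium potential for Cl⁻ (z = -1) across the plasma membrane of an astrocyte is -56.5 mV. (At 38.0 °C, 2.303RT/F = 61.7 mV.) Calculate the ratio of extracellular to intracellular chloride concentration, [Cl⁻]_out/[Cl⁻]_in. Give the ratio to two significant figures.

log₁₀([out]/[in]) = E·z/(61.7) = -56.5 × -1 / 61.7 = 0.9157
[out]/[in] = 10^(0.9157) = 8.236

8.2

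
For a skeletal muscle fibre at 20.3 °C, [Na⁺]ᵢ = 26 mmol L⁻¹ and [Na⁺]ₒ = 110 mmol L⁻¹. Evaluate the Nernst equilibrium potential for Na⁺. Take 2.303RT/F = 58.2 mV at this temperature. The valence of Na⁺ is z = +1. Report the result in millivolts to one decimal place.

E = (58.2/z) · log₁₀([Na⁺]_out/[Na⁺]_in) with z = +1.
= (58.2/1) · log₁₀(110/26) = 58.20 · log₁₀(4.231)
= 58.20 · (0.6264) = 36.46 mV

36.5 mV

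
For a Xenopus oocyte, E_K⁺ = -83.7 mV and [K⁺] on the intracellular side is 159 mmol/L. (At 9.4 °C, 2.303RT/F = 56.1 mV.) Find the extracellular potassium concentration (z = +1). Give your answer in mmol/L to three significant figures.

5.12 mmol/L

Nernst: E = (56.1/1) · log₁₀([out]/[in]), so log₁₀([out]/[in]) = -83.7 × 1 / 56.1 = -1.4920.
[out]/[in] = 10^(-1.4920) = 0.03221.
[out] = 0.03221 × 159 = 5.122 mmol/L.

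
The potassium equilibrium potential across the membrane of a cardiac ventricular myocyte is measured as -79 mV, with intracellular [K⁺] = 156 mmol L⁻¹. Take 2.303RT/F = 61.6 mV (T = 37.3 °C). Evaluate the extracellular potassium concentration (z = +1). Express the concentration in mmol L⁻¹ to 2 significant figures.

8.1 mmol L⁻¹

Nernst: E = (61.6/1) · log₁₀([out]/[in]), so log₁₀([out]/[in]) = -79.0 × 1 / 61.6 = -1.2825.
[out]/[in] = 10^(-1.2825) = 0.05218.
[out] = 0.05218 × 156 = 8.141 mmol L⁻¹.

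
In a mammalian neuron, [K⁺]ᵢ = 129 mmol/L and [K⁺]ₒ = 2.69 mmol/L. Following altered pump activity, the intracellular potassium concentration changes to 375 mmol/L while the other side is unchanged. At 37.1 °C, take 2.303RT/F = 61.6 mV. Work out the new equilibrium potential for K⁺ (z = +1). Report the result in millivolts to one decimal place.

-132.1 mV

After the shift: [K⁺]_out = 2.69, [K⁺]_in = 375 mmol/L.
E_new = (61.6/1)·log₁₀(2.69/375) = 61.60 · (-2.1443) = -132.09 mV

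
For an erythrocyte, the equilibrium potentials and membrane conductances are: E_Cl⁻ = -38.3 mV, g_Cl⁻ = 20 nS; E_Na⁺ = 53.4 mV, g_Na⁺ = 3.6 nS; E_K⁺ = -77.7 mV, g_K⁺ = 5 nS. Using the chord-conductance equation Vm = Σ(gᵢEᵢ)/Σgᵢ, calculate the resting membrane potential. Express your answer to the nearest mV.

-34 mV

Σ gᵢEᵢ = 20·(-38.3) + 3.6·(53.4) + 5·(-77.7) = -962.26
Σ gᵢ = 20 + 3.6 + 5 = 28.6
Vm = -962.26 / 28.6 = -33.65 mV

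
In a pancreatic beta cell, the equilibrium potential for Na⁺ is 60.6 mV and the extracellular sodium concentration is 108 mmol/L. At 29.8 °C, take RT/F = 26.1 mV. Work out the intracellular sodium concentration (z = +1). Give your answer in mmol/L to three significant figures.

Nernst: E = (26.1/1) · ln([out]/[in]), so ln([out]/[in]) = 60.6 × 1 / 26.1 = 2.3218.
[out]/[in] = e^(2.3218) = 10.19.
[in] = 108 / 10.19 = 10.59 mmol/L.

10.6 mmol/L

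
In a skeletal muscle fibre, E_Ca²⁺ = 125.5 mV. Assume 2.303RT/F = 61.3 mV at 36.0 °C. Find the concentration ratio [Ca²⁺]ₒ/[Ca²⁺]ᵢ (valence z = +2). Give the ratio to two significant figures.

log₁₀([out]/[in]) = E·z/(61.3) = 125.5 × 2 / 61.3 = 4.0946
[out]/[in] = 10^(4.0946) = 1.243e+04

12000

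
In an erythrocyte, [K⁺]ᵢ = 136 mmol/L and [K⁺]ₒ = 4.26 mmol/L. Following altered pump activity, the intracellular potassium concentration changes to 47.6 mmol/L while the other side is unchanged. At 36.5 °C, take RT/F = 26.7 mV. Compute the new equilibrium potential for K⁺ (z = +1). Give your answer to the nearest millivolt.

-64 mV

After the shift: [K⁺]_out = 4.26, [K⁺]_in = 47.6 mmol/L.
E_new = (26.7/1)·ln(4.26/47.6) = 26.70 · (-2.4136) = -64.44 mV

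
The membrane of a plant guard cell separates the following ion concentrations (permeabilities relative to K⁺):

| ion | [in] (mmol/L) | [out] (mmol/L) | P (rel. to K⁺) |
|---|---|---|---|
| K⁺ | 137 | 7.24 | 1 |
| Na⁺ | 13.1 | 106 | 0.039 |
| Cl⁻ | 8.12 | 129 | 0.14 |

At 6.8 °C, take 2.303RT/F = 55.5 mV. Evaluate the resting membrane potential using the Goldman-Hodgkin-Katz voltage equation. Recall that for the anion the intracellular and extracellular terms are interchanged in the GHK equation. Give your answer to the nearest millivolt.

Vm = 55.5 · log₁₀[(Σ P·[cation]ₒ + Σ P·[anion]ᵢ) / (Σ P·[cation]ᵢ + Σ P·[anion]ₒ)]
Numerator = 1×7.24 + 0.039×106 + 0.14×8.12 = 12.51
Denominator = 1×137 + 0.039×13.1 + 0.14×129 = 155.6
Vm = 55.5 · log₁₀(0.080419) = 55.5 × (-1.0946) = -60.75 mV

-61 mV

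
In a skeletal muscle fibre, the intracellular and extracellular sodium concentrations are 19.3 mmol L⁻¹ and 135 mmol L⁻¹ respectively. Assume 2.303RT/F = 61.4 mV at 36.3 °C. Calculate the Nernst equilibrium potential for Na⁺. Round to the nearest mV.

52 mV

E = (61.4/z) · log₁₀([Na⁺]_out/[Na⁺]_in) with z = +1.
= (61.4/1) · log₁₀(135/19.3) = 61.40 · log₁₀(6.995)
= 61.40 · (0.8448) = 51.87 mV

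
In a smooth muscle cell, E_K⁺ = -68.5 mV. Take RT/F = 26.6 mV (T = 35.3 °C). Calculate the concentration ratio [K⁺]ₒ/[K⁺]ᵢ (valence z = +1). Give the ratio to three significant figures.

ln([out]/[in]) = E·z/(26.6) = -68.5 × 1 / 26.6 = -2.5752
[out]/[in] = e^(-2.5752) = 0.07614

0.0761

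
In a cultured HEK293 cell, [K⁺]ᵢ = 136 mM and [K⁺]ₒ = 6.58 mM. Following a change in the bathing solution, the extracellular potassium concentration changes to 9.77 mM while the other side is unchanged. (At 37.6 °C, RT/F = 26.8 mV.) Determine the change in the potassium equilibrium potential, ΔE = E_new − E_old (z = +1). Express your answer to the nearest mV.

11 mV

E_old = (26.8/1)·ln(6.58/136) = -81.17 mV
E_new = (26.8/1)·ln(9.77/136) = -70.57 mV
ΔE = -70.57 − (-81.17) = 10.59 mV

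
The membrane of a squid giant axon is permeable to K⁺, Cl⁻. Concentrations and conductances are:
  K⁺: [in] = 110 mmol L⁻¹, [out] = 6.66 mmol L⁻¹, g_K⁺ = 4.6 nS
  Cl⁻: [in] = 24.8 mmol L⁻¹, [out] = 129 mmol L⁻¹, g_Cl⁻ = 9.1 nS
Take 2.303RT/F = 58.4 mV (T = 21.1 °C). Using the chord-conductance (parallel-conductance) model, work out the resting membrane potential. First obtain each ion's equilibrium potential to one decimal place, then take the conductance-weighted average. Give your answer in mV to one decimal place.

-51.6 mV

E_K⁺ = (58.4/1)·log₁₀(6.66/110) = -71.1 mV
E_Cl⁻ = (58.4/-1)·log₁₀(129/24.8) = -41.8 mV
Vm = (Σ gᵢEᵢ)/(Σ gᵢ) = (4.6·-71.1 + 9.1·-41.8) / (4.6 + 9.1)
= -707.44 / 13.7 = -51.64 mV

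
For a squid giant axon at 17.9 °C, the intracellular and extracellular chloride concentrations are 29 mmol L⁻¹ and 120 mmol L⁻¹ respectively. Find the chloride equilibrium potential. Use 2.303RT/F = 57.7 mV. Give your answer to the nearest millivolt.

-36 mV

E = (57.7/z) · log₁₀([Cl⁻]_out/[Cl⁻]_in) with z = -1.
For an anion, dividing by z = -1 reverses the sign.
= (57.7/-1) · log₁₀(120/29) = -57.70 · log₁₀(4.138)
= -57.70 · (0.6168) = -35.59 mV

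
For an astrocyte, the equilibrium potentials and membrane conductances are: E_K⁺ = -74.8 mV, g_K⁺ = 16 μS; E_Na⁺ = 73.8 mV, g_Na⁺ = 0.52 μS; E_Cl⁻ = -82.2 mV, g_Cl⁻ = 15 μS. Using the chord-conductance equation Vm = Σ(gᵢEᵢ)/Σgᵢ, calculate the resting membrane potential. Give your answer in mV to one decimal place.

-75.9 mV

Σ gᵢEᵢ = 16·(-74.8) + 0.52·(73.8) + 15·(-82.2) = -2391.42
Σ gᵢ = 16 + 0.52 + 15 = 31.52
Vm = -2391.42 / 31.52 = -75.87 mV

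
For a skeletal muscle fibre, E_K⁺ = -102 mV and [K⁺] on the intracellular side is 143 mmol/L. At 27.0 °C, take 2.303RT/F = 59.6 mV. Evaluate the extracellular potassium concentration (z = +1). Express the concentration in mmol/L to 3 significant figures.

2.78 mmol/L

Nernst: E = (59.6/1) · log₁₀([out]/[in]), so log₁₀([out]/[in]) = -102.0 × 1 / 59.6 = -1.7114.
[out]/[in] = 10^(-1.7114) = 0.01944.
[out] = 0.01944 × 143 = 2.779 mmol/L.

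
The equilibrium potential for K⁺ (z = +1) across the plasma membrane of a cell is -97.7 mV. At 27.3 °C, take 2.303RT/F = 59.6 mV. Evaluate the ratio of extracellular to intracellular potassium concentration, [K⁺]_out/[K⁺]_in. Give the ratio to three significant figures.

log₁₀([out]/[in]) = E·z/(59.6) = -97.7 × 1 / 59.6 = -1.6393
[out]/[in] = 10^(-1.6393) = 0.02295

0.0229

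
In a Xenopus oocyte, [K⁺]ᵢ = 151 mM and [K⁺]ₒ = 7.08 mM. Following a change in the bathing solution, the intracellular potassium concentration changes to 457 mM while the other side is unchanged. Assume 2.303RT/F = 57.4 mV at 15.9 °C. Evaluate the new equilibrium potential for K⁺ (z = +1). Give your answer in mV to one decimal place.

-103.9 mV

After the shift: [K⁺]_out = 7.08, [K⁺]_in = 457 mM.
E_new = (57.4/1)·log₁₀(7.08/457) = 57.40 · (-1.8099) = -103.89 mV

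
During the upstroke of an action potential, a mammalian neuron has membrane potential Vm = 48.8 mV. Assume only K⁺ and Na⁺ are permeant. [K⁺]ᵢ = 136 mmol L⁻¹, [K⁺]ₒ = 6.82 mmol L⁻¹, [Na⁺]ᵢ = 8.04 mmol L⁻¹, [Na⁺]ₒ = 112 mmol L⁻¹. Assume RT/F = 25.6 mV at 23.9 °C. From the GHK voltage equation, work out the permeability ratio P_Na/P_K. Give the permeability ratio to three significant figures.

Let α = P_Na/P_K. GHK: Vm = 25.6·ln[(Kₒ + α·Naₒ)/(Kᵢ + α·Naᵢ)].
e^(Vm/25.6) = e^(48.8/25.6) = 6.7278
So 6.7278·(Kᵢ + α·Naᵢ) = Kₒ + α·Naₒ → α = (6.7278·136.0 − 6.82) / (112.0 − 6.7278·8.04)
α = (915 − 6.82) / (112.0 − 54.09) = 908.2/57.91 = 15.68

15.7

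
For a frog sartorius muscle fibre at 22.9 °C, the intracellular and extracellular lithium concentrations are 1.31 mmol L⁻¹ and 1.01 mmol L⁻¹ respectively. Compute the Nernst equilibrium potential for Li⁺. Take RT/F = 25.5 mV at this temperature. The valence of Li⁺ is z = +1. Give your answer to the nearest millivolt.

E = (25.5/z) · ln([Li⁺]_out/[Li⁺]_in) with z = +1.
= (25.5/1) · ln(1.01/1.31) = 25.50 · ln(0.771)
= 25.50 · (-0.2601) = -6.63 mV

-7 mV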